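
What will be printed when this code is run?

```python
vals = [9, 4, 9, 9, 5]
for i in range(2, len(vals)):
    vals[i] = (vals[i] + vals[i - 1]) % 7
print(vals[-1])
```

i=2: vals[2] = (9+4)%7 = 6 → [9, 4, 6, 9, 5]
i=3: vals[3] = (9+6)%7 = 1 → [9, 4, 6, 1, 5]
i=4: vals[4] = (5+1)%7 = 6 → [9, 4, 6, 1, 6]

6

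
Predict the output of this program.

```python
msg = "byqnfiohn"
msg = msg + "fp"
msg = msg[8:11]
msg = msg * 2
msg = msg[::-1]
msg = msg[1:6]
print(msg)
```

fnpfn

+ 'fp' → 'byqnfiohnfp'
slice [8:11] → 'nfp'
repeat ×2 → 'nfpnfp'
reverse → 'pfnpfn'
slice [1:6] → 'fnpfn'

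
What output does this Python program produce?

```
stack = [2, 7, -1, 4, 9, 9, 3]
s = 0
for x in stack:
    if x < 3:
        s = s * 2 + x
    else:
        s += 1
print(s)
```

x=2: <3, s = 0*2+2 = 2
x=7: not <3, s = 2+1 = 3
x=-1: <3, s = 3*2+(-1) = 5
x=4: not <3, s = 5+1 = 6
x=9: not <3, s = 6+1 = 7
x=9: not <3, s = 7+1 = 8
x=3: not <3, s = 8+1 = 9

9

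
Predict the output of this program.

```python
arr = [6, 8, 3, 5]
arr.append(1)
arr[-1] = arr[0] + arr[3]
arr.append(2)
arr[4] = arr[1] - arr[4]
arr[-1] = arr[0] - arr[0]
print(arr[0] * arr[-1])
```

0

append 1 → [6, 8, 3, 5, 1]
arr[-1] = arr[0]+arr[3] = 6+5 = 11 → [6, 8, 3, 5, 11]
append 2 → [6, 8, 3, 5, 11, 2]
arr[4] = arr[1]-arr[4] = 8-11 = -3 → [6, 8, 3, 5, -3, 2]
arr[-1] = arr[0]-arr[0] = 6-6 = 0 → [6, 8, 3, 5, -3, 0]
arr[0]*arr[-1] = 6*0 = 0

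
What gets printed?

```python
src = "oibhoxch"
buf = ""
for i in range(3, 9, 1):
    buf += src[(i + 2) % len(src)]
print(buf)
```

xchoib

i=3: add src[5]='x' → 'x'
i=4: add src[6]='c' → 'xc'
i=5: add src[7]='h' → 'xch'
i=6: add src[0]='o' → 'xcho'
i=7: add src[1]='i' → 'xchoi'
i=8: add src[2]='b' → 'xchoib'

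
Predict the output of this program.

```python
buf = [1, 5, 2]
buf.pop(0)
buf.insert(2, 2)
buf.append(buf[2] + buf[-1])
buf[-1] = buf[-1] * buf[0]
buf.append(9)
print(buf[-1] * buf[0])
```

pop(0) removes 1 → [5, 2]
insert 2 at 2 → [5, 2, 2]
append buf[2]+buf[-1] = 2+2 = 4 → [5, 2, 2, 4]
buf[-1] = buf[-1]*buf[0] = 4*5 = 20 → [5, 2, 2, 20]
append 9 → [5, 2, 2, 20, 9]
buf[-1]*buf[0] = 9*5 = 45

45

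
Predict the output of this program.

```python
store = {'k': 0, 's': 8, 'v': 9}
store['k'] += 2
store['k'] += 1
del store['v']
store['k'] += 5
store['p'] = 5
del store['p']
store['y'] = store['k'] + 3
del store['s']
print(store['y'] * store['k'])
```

88

store['k'] = 0+2 = 2 → {'k': 2, 's': 8, 'v': 9}
store['k'] = 2+1 = 3 → {'k': 3, 's': 8, 'v': 9}
del 'v' → {'k': 3, 's': 8}
store['k'] = 3+5 = 8 → {'k': 8, 's': 8}
store['p'] = 5 → {'k': 8, 's': 8, 'p': 5}
del 'p' → {'k': 8, 's': 8}
store['y'] = store['k']+3 = 11 → {'k': 8, 's': 8, 'y': 11}
del 's' → {'k': 8, 'y': 11}
store['y']*store['k'] = 11*8 = 88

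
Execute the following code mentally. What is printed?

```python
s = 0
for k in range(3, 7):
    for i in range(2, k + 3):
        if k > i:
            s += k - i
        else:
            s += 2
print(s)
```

k=3,i=2: 3>2, s = 0+1 = 1
k=3,i=3: not 3>3, s = 1+2 = 3
k=3,i=4: not 3>4, s = 3+2 = 5
k=3,i=5: not 3>5, s = 5+2 = 7
k=4,i=2: 4>2, s = 7+2 = 9
k=4,i=3: 4>3, s = 9+1 = 10
k=4,i=4: not 4>4, s = 10+2 = 12
k=4,i=5: not 4>5, s = 12+2 = 14
k=4,i=6: not 4>6, s = 14+2 = 16
k=5,i=2: 5>2, s = 16+3 = 19
k=5,i=3: 5>3, s = 19+2 = 21
k=5,i=4: 5>4, s = 21+1 = 22
k=5,i=5: not 5>5, s = 22+2 = 24
k=5,i=6: not 5>6, s = 24+2 = 26
k=5,i=7: not 5>7, s = 26+2 = 28
k=6,i=2: 6>2, s = 28+4 = 32
k=6,i=3: 6>3, s = 32+3 = 35
k=6,i=4: 6>4, s = 35+2 = 37
k=6,i=5: 6>5, s = 37+1 = 38
k=6,i=6: not 6>6, s = 38+2 = 40
k=6,i=7: not 6>7, s = 40+2 = 42
k=6,i=8: not 6>8, s = 42+2 = 44

44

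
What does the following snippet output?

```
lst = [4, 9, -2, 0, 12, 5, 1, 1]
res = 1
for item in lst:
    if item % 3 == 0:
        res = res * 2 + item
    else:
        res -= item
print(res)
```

25

item=4: not %3==0, res = 1-4 = -3
item=9: %3==0, res = (-3)*2+9 = 3
item=-2: not %3==0, res = 3-(-2) = 5
item=0: %3==0, res = 5*2+0 = 10
item=12: %3==0, res = 10*2+12 = 32
item=5: not %3==0, res = 32-5 = 27
item=1: not %3==0, res = 27-1 = 26
item=1: not %3==0, res = 26-1 = 25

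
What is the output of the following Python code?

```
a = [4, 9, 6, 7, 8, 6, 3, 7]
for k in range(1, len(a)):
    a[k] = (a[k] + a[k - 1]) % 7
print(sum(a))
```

k=1: a[1] = (9+4)%7 = 6 → [4, 6, 6, 7, 8, 6, 3, 7]
k=2: a[2] = (6+6)%7 = 5 → [4, 6, 5, 7, 8, 6, 3, 7]
k=3: a[3] = (7+5)%7 = 5 → [4, 6, 5, 5, 8, 6, 3, 7]
k=4: a[4] = (8+5)%7 = 6 → [4, 6, 5, 5, 6, 6, 3, 7]
k=5: a[5] = (6+6)%7 = 5 → [4, 6, 5, 5, 6, 5, 3, 7]
k=6: a[6] = (3+5)%7 = 1 → [4, 6, 5, 5, 6, 5, 1, 7]
k=7: a[7] = (7+1)%7 = 1 → [4, 6, 5, 5, 6, 5, 1, 1]
sum = 33

33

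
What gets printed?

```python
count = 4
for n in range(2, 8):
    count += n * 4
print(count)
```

n=2: count = 4+2*4 = 12
n=3: count = 12+3*4 = 24
n=4: count = 24+4*4 = 40
n=5: count = 40+5*4 = 60
n=6: count = 60+6*4 = 84
n=7: count = 84+7*4 = 112

112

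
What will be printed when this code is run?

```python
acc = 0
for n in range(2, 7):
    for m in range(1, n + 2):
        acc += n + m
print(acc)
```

n=2,m=1: acc = 0+3 = 3
n=2,m=2: acc = 3+4 = 7
n=2,m=3: acc = 7+5 = 12
n=3,m=1: acc = 12+4 = 16
n=3,m=2: acc = 16+5 = 21
n=3,m=3: acc = 21+6 = 27
n=3,m=4: acc = 27+7 = 34
n=4,m=1: acc = 34+5 = 39
n=4,m=2: acc = 39+6 = 45
n=4,m=3: acc = 45+7 = 52
n=4,m=4: acc = 52+8 = 60
n=4,m=5: acc = 60+9 = 69
n=5,m=1: acc = 69+6 = 75
n=5,m=2: acc = 75+7 = 82
n=5,m=3: acc = 82+8 = 90
n=5,m=4: acc = 90+9 = 99
n=5,m=5: acc = 99+10 = 109
n=5,m=6: acc = 109+11 = 120
n=6,m=1: acc = 120+7 = 127
n=6,m=2: acc = 127+8 = 135
n=6,m=3: acc = 135+9 = 144
n=6,m=4: acc = 144+10 = 154
n=6,m=5: acc = 154+11 = 165
n=6,m=6: acc = 165+12 = 177
n=6,m=7: acc = 177+13 = 190

190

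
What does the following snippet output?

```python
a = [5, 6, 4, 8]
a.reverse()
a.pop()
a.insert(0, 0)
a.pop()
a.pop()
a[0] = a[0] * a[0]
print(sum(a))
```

reverse → [8, 4, 6, 5]
pop() removes 5 → [8, 4, 6]
insert 0 at 0 → [0, 8, 4, 6]
pop() removes 6 → [0, 8, 4]
pop() removes 4 → [0, 8]
a[0] = a[0]*a[0] = 0*0 = 0 → [0, 8]
sum = 8

8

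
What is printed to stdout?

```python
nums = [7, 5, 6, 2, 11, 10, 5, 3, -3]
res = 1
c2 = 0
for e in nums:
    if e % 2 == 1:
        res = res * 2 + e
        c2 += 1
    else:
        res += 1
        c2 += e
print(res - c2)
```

495

e=7: odd, res = 1*2+7 = 9; c2=1
e=5: odd, res = 9*2+5 = 23; c2=2
e=6: not odd, res = 23+1 = 24; c2=8
e=2: not odd, res = 24+1 = 25; c2=10
e=11: odd, res = 25*2+11 = 61; c2=11
e=10: not odd, res = 61+1 = 62; c2=21
e=5: odd, res = 62*2+5 = 129; c2=22
e=3: odd, res = 129*2+3 = 261; c2=23
e=-3: odd, res = 261*2+(-3) = 519; c2=24
res-c2 = 519-24 = 495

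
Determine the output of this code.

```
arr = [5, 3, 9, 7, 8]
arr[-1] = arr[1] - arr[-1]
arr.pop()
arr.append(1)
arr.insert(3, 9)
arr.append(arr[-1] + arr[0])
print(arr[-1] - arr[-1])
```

0

arr[-1] = arr[1]-arr[-1] = 3-8 = -5 → [5, 3, 9, 7, -5]
pop() removes -5 → [5, 3, 9, 7]
append 1 → [5, 3, 9, 7, 1]
insert 9 at 3 → [5, 3, 9, 9, 7, 1]
append arr[-1]+arr[0] = 1+5 = 6 → [5, 3, 9, 9, 7, 1, 6]
arr[-1]-arr[-1] = 6-6 = 0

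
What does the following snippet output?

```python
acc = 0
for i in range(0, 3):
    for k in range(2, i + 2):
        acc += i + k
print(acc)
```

12

i=1,k=2: acc = 0+3 = 3
i=2,k=2: acc = 3+4 = 7
i=2,k=3: acc = 7+5 = 12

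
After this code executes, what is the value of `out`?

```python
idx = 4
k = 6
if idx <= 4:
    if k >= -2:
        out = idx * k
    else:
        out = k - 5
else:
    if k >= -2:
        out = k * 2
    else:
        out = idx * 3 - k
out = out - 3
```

21

idx=4, k=6
idx <= 4 is True; k >= -2 is True
→ out = idx * k = 24
out = 24-3 = 21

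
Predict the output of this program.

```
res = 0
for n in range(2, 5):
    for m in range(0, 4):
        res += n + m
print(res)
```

54

n=2,m=0: res = 0+2 = 2
n=2,m=1: res = 2+3 = 5
n=2,m=2: res = 5+4 = 9
n=2,m=3: res = 9+5 = 14
n=3,m=0: res = 14+3 = 17
n=3,m=1: res = 17+4 = 21
n=3,m=2: res = 21+5 = 26
n=3,m=3: res = 26+6 = 32
n=4,m=0: res = 32+4 = 36
n=4,m=1: res = 36+5 = 41
n=4,m=2: res = 41+6 = 47
n=4,m=3: res = 47+7 = 54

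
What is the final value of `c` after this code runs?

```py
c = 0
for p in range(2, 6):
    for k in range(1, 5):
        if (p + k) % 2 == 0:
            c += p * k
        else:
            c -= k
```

p=2,k=1: odd sum, c = 0-1 = -1
p=2,k=2: even sum, c = (-1)+4 = 3
p=2,k=3: odd sum, c = 3-3 = 0
p=2,k=4: even sum, c = 0+8 = 8
p=3,k=1: even sum, c = 8+3 = 11
p=3,k=2: odd sum, c = 11-2 = 9
p=3,k=3: even sum, c = 9+9 = 18
p=3,k=4: odd sum, c = 18-4 = 14
p=4,k=1: odd sum, c = 14-1 = 13
p=4,k=2: even sum, c = 13+8 = 21
p=4,k=3: odd sum, c = 21-3 = 18
p=4,k=4: even sum, c = 18+16 = 34
p=5,k=1: even sum, c = 34+5 = 39
p=5,k=2: odd sum, c = 39-2 = 37
p=5,k=3: even sum, c = 37+15 = 52
p=5,k=4: odd sum, c = 52-4 = 48

48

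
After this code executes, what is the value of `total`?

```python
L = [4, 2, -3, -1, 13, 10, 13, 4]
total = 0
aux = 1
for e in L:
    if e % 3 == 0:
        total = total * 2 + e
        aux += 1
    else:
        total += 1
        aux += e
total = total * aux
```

e=4: not %3==0, total = 0+1 = 1; aux=5
e=2: not %3==0, total = 1+1 = 2; aux=7
e=-3: %3==0, total = 2*2+(-3) = 1; aux=8
e=-1: not %3==0, total = 1+1 = 2; aux=7
e=13: not %3==0, total = 2+1 = 3; aux=20
e=10: not %3==0, total = 3+1 = 4; aux=30
e=13: not %3==0, total = 4+1 = 5; aux=43
e=4: not %3==0, total = 5+1 = 6; aux=47
total*aux = 6*47 = 282

282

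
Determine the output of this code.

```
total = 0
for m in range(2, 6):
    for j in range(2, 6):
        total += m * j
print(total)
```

m=2,j=2: total = 0+4 = 4
m=2,j=3: total = 4+6 = 10
m=2,j=4: total = 10+8 = 18
m=2,j=5: total = 18+10 = 28
m=3,j=2: total = 28+6 = 34
m=3,j=3: total = 34+9 = 43
m=3,j=4: total = 43+12 = 55
m=3,j=5: total = 55+15 = 70
m=4,j=2: total = 70+8 = 78
m=4,j=3: total = 78+12 = 90
m=4,j=4: total = 90+16 = 106
m=4,j=5: total = 106+20 = 126
m=5,j=2: total = 126+10 = 136
m=5,j=3: total = 136+15 = 151
m=5,j=4: total = 151+20 = 171
m=5,j=5: total = 171+25 = 196

196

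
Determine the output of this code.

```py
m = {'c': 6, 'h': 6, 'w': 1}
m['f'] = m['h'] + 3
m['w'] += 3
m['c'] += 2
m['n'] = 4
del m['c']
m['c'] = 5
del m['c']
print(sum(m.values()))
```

23

m['f'] = m['h']+3 = 9 → {'c': 6, 'h': 6, 'w': 1, 'f': 9}
m['w'] = 1+3 = 4 → {'c': 6, 'h': 6, 'w': 4, 'f': 9}
m['c'] = 6+2 = 8 → {'c': 8, 'h': 6, 'w': 4, 'f': 9}
m['n'] = 4 → {'c': 8, 'h': 6, 'w': 4, 'f': 9, 'n': 4}
del 'c' → {'h': 6, 'w': 4, 'f': 9, 'n': 4}
m['c'] = 5 → {'h': 6, 'w': 4, 'f': 9, 'n': 4, 'c': 5}
del 'c' → {'h': 6, 'w': 4, 'f': 9, 'n': 4}
sum of values = 23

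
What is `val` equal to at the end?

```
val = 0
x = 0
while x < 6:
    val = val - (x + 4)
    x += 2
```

x=0: val = 0-4 = -4
x=2: val = (-4)-6 = -10
x=4: val = (-10)-8 = -18

-18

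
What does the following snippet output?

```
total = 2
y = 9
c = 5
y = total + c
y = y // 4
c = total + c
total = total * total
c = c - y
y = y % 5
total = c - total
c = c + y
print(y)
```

y = 2+5 = 7
y = 7//4 = 1
c = 2+5 = 7
total = 2*2 = 4
c = 7-1 = 6
y = 1%5 = 1
total = 6-4 = 2
c = 6+1 = 7

1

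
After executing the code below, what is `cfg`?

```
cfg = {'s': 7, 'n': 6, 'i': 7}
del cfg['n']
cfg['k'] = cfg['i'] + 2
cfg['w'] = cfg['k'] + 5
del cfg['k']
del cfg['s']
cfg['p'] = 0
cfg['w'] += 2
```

{'i': 7, 'w': 16, 'p': 0}

del 'n' → {'s': 7, 'i': 7}
cfg['k'] = cfg['i']+2 = 9 → {'s': 7, 'i': 7, 'k': 9}
cfg['w'] = cfg['k']+5 = 14 → {'s': 7, 'i': 7, 'k': 9, 'w': 14}
del 'k' → {'s': 7, 'i': 7, 'w': 14}
del 's' → {'i': 7, 'w': 14}
cfg['p'] = 0 → {'i': 7, 'w': 14, 'p': 0}
cfg['w'] = 14+2 = 16 → {'i': 7, 'w': 16, 'p': 0}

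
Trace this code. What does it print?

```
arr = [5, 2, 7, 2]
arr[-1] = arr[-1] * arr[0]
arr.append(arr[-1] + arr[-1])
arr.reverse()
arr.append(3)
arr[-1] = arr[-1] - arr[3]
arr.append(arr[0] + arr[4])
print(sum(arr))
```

arr[-1] = arr[-1]*arr[0] = 2*5 = 10 → [5, 2, 7, 10]
append arr[-1]+arr[-1] = 10+10 = 20 → [5, 2, 7, 10, 20]
reverse → [20, 10, 7, 2, 5]
append 3 → [20, 10, 7, 2, 5, 3]
arr[-1] = arr[-1]-arr[3] = 3-2 = 1 → [20, 10, 7, 2, 5, 1]
append arr[0]+arr[4] = 20+5 = 25 → [20, 10, 7, 2, 5, 1, 25]
sum = 70

70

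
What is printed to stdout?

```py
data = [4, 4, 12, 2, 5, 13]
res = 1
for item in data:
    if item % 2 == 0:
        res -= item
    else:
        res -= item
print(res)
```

-39

item=4: even, res = 1-4 = -3
item=4: even, res = (-3)-4 = -7
item=12: even, res = (-7)-12 = -19
item=2: even, res = (-19)-2 = -21
item=5: not even, res = (-21)-5 = -26
item=13: not even, res = (-26)-13 = -39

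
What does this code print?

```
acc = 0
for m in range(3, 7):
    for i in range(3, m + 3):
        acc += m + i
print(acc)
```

174

m=3,i=3: acc = 0+6 = 6
m=3,i=4: acc = 6+7 = 13
m=3,i=5: acc = 13+8 = 21
m=4,i=3: acc = 21+7 = 28
m=4,i=4: acc = 28+8 = 36
m=4,i=5: acc = 36+9 = 45
m=4,i=6: acc = 45+10 = 55
m=5,i=3: acc = 55+8 = 63
m=5,i=4: acc = 63+9 = 72
m=5,i=5: acc = 72+10 = 82
m=5,i=6: acc = 82+11 = 93
m=5,i=7: acc = 93+12 = 105
m=6,i=3: acc = 105+9 = 114
m=6,i=4: acc = 114+10 = 124
m=6,i=5: acc = 124+11 = 135
m=6,i=6: acc = 135+12 = 147
m=6,i=7: acc = 147+13 = 160
m=6,i=8: acc = 160+14 = 174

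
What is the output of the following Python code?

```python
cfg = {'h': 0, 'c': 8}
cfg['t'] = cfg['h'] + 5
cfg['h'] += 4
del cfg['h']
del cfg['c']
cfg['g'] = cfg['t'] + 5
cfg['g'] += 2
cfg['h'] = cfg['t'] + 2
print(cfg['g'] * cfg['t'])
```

cfg['t'] = cfg['h']+5 = 5 → {'h': 0, 'c': 8, 't': 5}
cfg['h'] = 0+4 = 4 → {'h': 4, 'c': 8, 't': 5}
del 'h' → {'c': 8, 't': 5}
del 'c' → {'t': 5}
cfg['g'] = cfg['t']+5 = 10 → {'t': 5, 'g': 10}
cfg['g'] = 10+2 = 12 → {'t': 5, 'g': 12}
cfg['h'] = cfg['t']+2 = 7 → {'t': 5, 'g': 12, 'h': 7}
cfg['g']*cfg['t'] = 12*5 = 60

60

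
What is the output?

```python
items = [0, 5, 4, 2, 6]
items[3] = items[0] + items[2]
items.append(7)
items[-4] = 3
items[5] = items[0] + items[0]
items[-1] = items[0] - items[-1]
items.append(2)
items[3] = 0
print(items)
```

[0, 5, 3, 0, 6, 0, 2]

items[3] = items[0]+items[2] = 0+4 = 4 → [0, 5, 4, 4, 6]
append 7 → [0, 5, 4, 4, 6, 7]
items[-4] = 3 → [0, 5, 3, 4, 6, 7]
items[5] = items[0]+items[0] = 0+0 = 0 → [0, 5, 3, 4, 6, 0]
items[-1] = items[0]-items[-1] = 0-0 = 0 → [0, 5, 3, 4, 6, 0]
append 2 → [0, 5, 3, 4, 6, 0, 2]
items[3] = 0 → [0, 5, 3, 0, 6, 0, 2]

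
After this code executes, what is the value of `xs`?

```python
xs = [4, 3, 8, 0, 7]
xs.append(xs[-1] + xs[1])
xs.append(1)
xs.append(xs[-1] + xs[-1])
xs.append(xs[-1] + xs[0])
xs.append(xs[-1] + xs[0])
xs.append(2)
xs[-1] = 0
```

append xs[-1]+xs[1] = 7+3 = 10 → [4, 3, 8, 0, 7, 10]
append 1 → [4, 3, 8, 0, 7, 10, 1]
append xs[-1]+xs[-1] = 1+1 = 2 → [4, 3, 8, 0, 7, 10, 1, 2]
append xs[-1]+xs[0] = 2+4 = 6 → [4, 3, 8, 0, 7, 10, 1, 2, 6]
append xs[-1]+xs[0] = 6+4 = 10 → [4, 3, 8, 0, 7, 10, 1, 2, 6, 10]
append 2 → [4, 3, 8, 0, 7, 10, 1, 2, 6, 10, 2]
xs[-1] = 0 → [4, 3, 8, 0, 7, 10, 1, 2, 6, 10, 0]

[4, 3, 8, 0, 7, 10, 1, 2, 6, 10, 0]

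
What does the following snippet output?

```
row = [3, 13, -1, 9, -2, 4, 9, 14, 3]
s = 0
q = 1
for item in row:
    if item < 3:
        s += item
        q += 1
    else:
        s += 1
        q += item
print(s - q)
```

item=3: not <3, s = 0+1 = 1; q=4
item=13: not <3, s = 1+1 = 2; q=17
item=-1: <3, s = 2+(-1) = 1; q=18
item=9: not <3, s = 1+1 = 2; q=27
item=-2: <3, s = 2+(-2) = 0; q=28
item=4: not <3, s = 0+1 = 1; q=32
item=9: not <3, s = 1+1 = 2; q=41
item=14: not <3, s = 2+1 = 3; q=55
item=3: not <3, s = 3+1 = 4; q=58
s-q = 4-58 = -54

-54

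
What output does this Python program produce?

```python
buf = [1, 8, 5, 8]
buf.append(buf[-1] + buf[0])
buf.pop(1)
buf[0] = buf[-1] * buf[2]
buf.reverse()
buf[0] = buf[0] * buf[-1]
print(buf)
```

append buf[-1]+buf[0] = 8+1 = 9 → [1, 8, 5, 8, 9]
pop(1) removes 8 → [1, 5, 8, 9]
buf[0] = buf[-1]*buf[2] = 9*8 = 72 → [72, 5, 8, 9]
reverse → [9, 8, 5, 72]
buf[0] = buf[0]*buf[-1] = 9*72 = 648 → [648, 8, 5, 72]

[648, 8, 5, 72]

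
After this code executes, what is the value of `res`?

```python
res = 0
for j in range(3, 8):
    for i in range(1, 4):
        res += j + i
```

105

j=3,i=1: res = 0+4 = 4
j=3,i=2: res = 4+5 = 9
j=3,i=3: res = 9+6 = 15
j=4,i=1: res = 15+5 = 20
j=4,i=2: res = 20+6 = 26
j=4,i=3: res = 26+7 = 33
j=5,i=1: res = 33+6 = 39
j=5,i=2: res = 39+7 = 46
j=5,i=3: res = 46+8 = 54
j=6,i=1: res = 54+7 = 61
j=6,i=2: res = 61+8 = 69
j=6,i=3: res = 69+9 = 78
j=7,i=1: res = 78+8 = 86
j=7,i=2: res = 86+9 = 95
j=7,i=3: res = 95+10 = 105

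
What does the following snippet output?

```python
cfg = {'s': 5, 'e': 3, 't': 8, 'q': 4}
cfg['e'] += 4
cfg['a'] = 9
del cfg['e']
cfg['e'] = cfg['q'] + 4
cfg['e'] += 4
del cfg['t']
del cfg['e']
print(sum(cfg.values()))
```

cfg['e'] = 3+4 = 7 → {'s': 5, 'e': 7, 't': 8, 'q': 4}
cfg['a'] = 9 → {'s': 5, 'e': 7, 't': 8, 'q': 4, 'a': 9}
del 'e' → {'s': 5, 't': 8, 'q': 4, 'a': 9}
cfg['e'] = cfg['q']+4 = 8 → {'s': 5, 't': 8, 'q': 4, 'a': 9, 'e': 8}
cfg['e'] = 8+4 = 12 → {'s': 5, 't': 8, 'q': 4, 'a': 9, 'e': 12}
del 't' → {'s': 5, 'q': 4, 'a': 9, 'e': 12}
del 'e' → {'s': 5, 'q': 4, 'a': 9}
sum of values = 18

18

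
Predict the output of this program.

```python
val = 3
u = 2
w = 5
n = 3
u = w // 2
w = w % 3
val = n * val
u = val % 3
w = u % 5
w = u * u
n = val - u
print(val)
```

9

u = 5//2 = 2
w = 5%3 = 2
val = 3*3 = 9
u = 9%3 = 0
w = 0%5 = 0
w = 0*0 = 0
n = 9-0 = 9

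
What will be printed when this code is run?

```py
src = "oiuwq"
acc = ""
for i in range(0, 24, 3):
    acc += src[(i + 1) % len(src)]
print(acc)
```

iquowiqu

i=0: add src[1]='i' → 'i'
i=3: add src[4]='q' → 'iq'
i=6: add src[2]='u' → 'iqu'
i=9: add src[0]='o' → 'iquo'
i=12: add src[3]='w' → 'iquow'
i=15: add src[1]='i' → 'iquowi'
i=18: add src[4]='q' → 'iquowiq'
i=21: add src[2]='u' → 'iquowiqu'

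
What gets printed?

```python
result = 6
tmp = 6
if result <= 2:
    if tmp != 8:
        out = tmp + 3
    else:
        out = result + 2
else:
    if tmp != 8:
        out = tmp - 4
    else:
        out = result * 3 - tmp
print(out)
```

2

result=6, tmp=6
result <= 2 is False; tmp != 8 is True
→ out = tmp - 4 = 2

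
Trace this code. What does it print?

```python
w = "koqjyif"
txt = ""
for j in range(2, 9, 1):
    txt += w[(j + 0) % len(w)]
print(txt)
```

qjyifko

j=2: add w[2]='q' → 'q'
j=3: add w[3]='j' → 'qj'
j=4: add w[4]='y' → 'qjy'
j=5: add w[5]='i' → 'qjyi'
j=6: add w[6]='f' → 'qjyif'
j=7: add w[0]='k' → 'qjyifk'
j=8: add w[1]='o' → 'qjyifko'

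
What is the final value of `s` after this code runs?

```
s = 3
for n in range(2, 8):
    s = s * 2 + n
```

375

n=2: s = 3*2+2 = 8
n=3: s = 8*2+3 = 19
n=4: s = 19*2+4 = 42
n=5: s = 42*2+5 = 89
n=6: s = 89*2+6 = 184
n=7: s = 184*2+7 = 375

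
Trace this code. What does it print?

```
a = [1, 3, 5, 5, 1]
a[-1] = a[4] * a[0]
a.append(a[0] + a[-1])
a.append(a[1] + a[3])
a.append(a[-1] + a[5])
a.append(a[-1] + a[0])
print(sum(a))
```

a[-1] = a[4]*a[0] = 1*1 = 1 → [1, 3, 5, 5, 1]
append a[0]+a[-1] = 1+1 = 2 → [1, 3, 5, 5, 1, 2]
append a[1]+a[3] = 3+5 = 8 → [1, 3, 5, 5, 1, 2, 8]
append a[-1]+a[5] = 8+2 = 10 → [1, 3, 5, 5, 1, 2, 8, 10]
append a[-1]+a[0] = 10+1 = 11 → [1, 3, 5, 5, 1, 2, 8, 10, 11]
sum = 46

46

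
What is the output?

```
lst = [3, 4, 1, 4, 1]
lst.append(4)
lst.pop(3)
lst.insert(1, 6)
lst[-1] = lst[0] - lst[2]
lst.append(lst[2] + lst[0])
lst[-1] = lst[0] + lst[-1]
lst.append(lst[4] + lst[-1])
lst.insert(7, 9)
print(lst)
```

[3, 6, 4, 1, 1, -1, 10, 9, 11]

append 4 → [3, 4, 1, 4, 1, 4]
pop(3) removes 4 → [3, 4, 1, 1, 4]
insert 6 at 1 → [3, 6, 4, 1, 1, 4]
lst[-1] = lst[0]-lst[2] = 3-4 = -1 → [3, 6, 4, 1, 1, -1]
append lst[2]+lst[0] = 4+3 = 7 → [3, 6, 4, 1, 1, -1, 7]
lst[-1] = lst[0]+lst[-1] = 3+7 = 10 → [3, 6, 4, 1, 1, -1, 10]
append lst[4]+lst[-1] = 1+10 = 11 → [3, 6, 4, 1, 1, -1, 10, 11]
insert 9 at 7 → [3, 6, 4, 1, 1, -1, 10, 9, 11]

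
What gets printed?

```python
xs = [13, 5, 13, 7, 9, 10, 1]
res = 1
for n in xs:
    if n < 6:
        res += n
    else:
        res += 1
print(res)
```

n=13: not <6, res = 1+1 = 2
n=5: <6, res = 2+5 = 7
n=13: not <6, res = 7+1 = 8
n=7: not <6, res = 8+1 = 9
n=9: not <6, res = 9+1 = 10
n=10: not <6, res = 10+1 = 11
n=1: <6, res = 11+1 = 12

12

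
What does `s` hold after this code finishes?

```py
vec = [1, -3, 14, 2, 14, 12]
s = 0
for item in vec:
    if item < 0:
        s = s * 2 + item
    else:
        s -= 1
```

-9

item=1: not <0, s = 0-1 = -1
item=-3: <0, s = (-1)*2+(-3) = -5
item=14: not <0, s = (-5)-1 = -6
item=2: not <0, s = (-6)-1 = -7
item=14: not <0, s = (-7)-1 = -8
item=12: not <0, s = (-8)-1 = -9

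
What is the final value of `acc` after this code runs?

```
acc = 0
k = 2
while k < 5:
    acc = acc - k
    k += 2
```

-6

k=2: acc = 0-2 = -2
k=4: acc = (-2)-4 = -6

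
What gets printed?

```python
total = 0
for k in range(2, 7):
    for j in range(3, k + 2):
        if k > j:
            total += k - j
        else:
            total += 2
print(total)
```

k=2,j=3: not 2>3, total = 0+2 = 2
k=3,j=3: not 3>3, total = 2+2 = 4
k=3,j=4: not 3>4, total = 4+2 = 6
k=4,j=3: 4>3, total = 6+1 = 7
k=4,j=4: not 4>4, total = 7+2 = 9
k=4,j=5: not 4>5, total = 9+2 = 11
k=5,j=3: 5>3, total = 11+2 = 13
k=5,j=4: 5>4, total = 13+1 = 14
k=5,j=5: not 5>5, total = 14+2 = 16
k=5,j=6: not 5>6, total = 16+2 = 18
k=6,j=3: 6>3, total = 18+3 = 21
k=6,j=4: 6>4, total = 21+2 = 23
k=6,j=5: 6>5, total = 23+1 = 24
k=6,j=6: not 6>6, total = 24+2 = 26
k=6,j=7: not 6>7, total = 26+2 = 28

28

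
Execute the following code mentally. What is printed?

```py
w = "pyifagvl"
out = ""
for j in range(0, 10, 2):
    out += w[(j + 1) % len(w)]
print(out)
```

j=0: add w[1]='y' → 'y'
j=2: add w[3]='f' → 'yf'
j=4: add w[5]='g' → 'yfg'
j=6: add w[7]='l' → 'yfgl'
j=8: add w[1]='y' → 'yfgly'

yfgly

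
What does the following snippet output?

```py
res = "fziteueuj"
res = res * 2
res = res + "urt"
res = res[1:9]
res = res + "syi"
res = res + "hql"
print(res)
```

repeat ×2 → 'fziteueujfziteueuj'
+ 'urt' → 'fziteueujfziteueujurt'
slice [1:9] → 'ziteueuj'
+ 'syi' → 'ziteueujsyi'
+ 'hql' → 'ziteueujsyihql'

ziteueujsyihql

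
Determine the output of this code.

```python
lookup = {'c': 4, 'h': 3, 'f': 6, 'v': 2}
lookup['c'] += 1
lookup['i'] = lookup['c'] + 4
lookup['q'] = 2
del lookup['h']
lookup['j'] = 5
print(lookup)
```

lookup['c'] = 4+1 = 5 → {'c': 5, 'h': 3, 'f': 6, 'v': 2}
lookup['i'] = lookup['c']+4 = 9 → {'c': 5, 'h': 3, 'f': 6, 'v': 2, 'i': 9}
lookup['q'] = 2 → {'c': 5, 'h': 3, 'f': 6, 'v': 2, 'i': 9, 'q': 2}
del 'h' → {'c': 5, 'f': 6, 'v': 2, 'i': 9, 'q': 2}
lookup['j'] = 5 → {'c': 5, 'f': 6, 'v': 2, 'i': 9, 'q': 2, 'j': 5}

{'c': 5, 'f': 6, 'v': 2, 'i': 9, 'q': 2, 'j': 5}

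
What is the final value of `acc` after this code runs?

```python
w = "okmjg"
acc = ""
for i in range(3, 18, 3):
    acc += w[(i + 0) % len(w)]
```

'jkgmo'

i=3: add w[3]='j' → 'j'
i=6: add w[1]='k' → 'jk'
i=9: add w[4]='g' → 'jkg'
i=12: add w[2]='m' → 'jkgm'
i=15: add w[0]='o' → 'jkgmo'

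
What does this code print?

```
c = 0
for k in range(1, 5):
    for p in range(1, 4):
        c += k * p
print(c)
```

60

k=1,p=1: c = 0+1 = 1
k=1,p=2: c = 1+2 = 3
k=1,p=3: c = 3+3 = 6
k=2,p=1: c = 6+2 = 8
k=2,p=2: c = 8+4 = 12
k=2,p=3: c = 12+6 = 18
k=3,p=1: c = 18+3 = 21
k=3,p=2: c = 21+6 = 27
k=3,p=3: c = 27+9 = 36
k=4,p=1: c = 36+4 = 40
k=4,p=2: c = 40+8 = 48
k=4,p=3: c = 48+12 = 60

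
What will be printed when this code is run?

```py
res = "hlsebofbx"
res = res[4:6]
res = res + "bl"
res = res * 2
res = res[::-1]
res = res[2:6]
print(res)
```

slice [4:6] → 'bo'
+ 'bl' → 'bobl'
repeat ×2 → 'boblbobl'
reverse → 'lboblbob'
slice [2:6] → 'oblb'

oblb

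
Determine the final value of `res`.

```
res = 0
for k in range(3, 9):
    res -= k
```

-33

k=3: res = 0-3 = -3
k=4: res = (-3)-4 = -7
k=5: res = (-7)-5 = -12
k=6: res = (-12)-6 = -18
k=7: res = (-18)-7 = -25
k=8: res = (-25)-8 = -33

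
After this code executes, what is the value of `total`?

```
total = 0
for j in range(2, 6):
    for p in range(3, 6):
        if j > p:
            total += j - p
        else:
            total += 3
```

j=2,p=3: not 2>3, total = 0+3 = 3
j=2,p=4: not 2>4, total = 3+3 = 6
j=2,p=5: not 2>5, total = 6+3 = 9
j=3,p=3: not 3>3, total = 9+3 = 12
j=3,p=4: not 3>4, total = 12+3 = 15
j=3,p=5: not 3>5, total = 15+3 = 18
j=4,p=3: 4>3, total = 18+1 = 19
j=4,p=4: not 4>4, total = 19+3 = 22
j=4,p=5: not 4>5, total = 22+3 = 25
j=5,p=3: 5>3, total = 25+2 = 27
j=5,p=4: 5>4, total = 27+1 = 28
j=5,p=5: not 5>5, total = 28+3 = 31

31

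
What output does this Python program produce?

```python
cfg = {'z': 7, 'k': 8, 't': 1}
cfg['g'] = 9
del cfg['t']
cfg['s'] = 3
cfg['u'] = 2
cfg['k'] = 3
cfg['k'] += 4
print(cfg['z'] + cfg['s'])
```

10

cfg['g'] = 9 → {'z': 7, 'k': 8, 't': 1, 'g': 9}
del 't' → {'z': 7, 'k': 8, 'g': 9}
cfg['s'] = 3 → {'z': 7, 'k': 8, 'g': 9, 's': 3}
cfg['u'] = 2 → {'z': 7, 'k': 8, 'g': 9, 's': 3, 'u': 2}
cfg['k'] = 3 → {'z': 7, 'k': 3, 'g': 9, 's': 3, 'u': 2}
cfg['k'] = 3+4 = 7 → {'z': 7, 'k': 7, 'g': 9, 's': 3, 'u': 2}
cfg['z']+cfg['s'] = 7+3 = 10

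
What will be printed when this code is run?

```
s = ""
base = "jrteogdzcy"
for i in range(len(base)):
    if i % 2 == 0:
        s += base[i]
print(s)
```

jtodc

i=0: add 'j' → 'j'
i=1: skip
i=2: add 't' → 'jt'
i=3: skip
i=4: add 'o' → 'jto'
i=5: skip
i=6: add 'd' → 'jtod'
i=7: skip
i=8: add 'c' → 'jtodc'
i=9: skip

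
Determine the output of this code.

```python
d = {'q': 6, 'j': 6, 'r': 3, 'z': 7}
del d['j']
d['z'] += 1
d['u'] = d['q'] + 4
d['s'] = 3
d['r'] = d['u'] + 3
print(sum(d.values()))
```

40

del 'j' → {'q': 6, 'r': 3, 'z': 7}
d['z'] = 7+1 = 8 → {'q': 6, 'r': 3, 'z': 8}
d['u'] = d['q']+4 = 10 → {'q': 6, 'r': 3, 'z': 8, 'u': 10}
d['s'] = 3 → {'q': 6, 'r': 3, 'z': 8, 'u': 10, 's': 3}
d['r'] = d['u']+3 = 13 → {'q': 6, 'r': 13, 'z': 8, 'u': 10, 's': 3}
sum of values = 40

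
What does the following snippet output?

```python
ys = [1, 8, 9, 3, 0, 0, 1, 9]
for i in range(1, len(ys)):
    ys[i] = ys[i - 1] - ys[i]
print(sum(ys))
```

i=1: ys[1] = 1-8 = -7 → [1, -7, 9, 3, 0, 0, 1, 9]
i=2: ys[2] = (-7)-9 = -16 → [1, -7, -16, 3, 0, 0, 1, 9]
i=3: ys[3] = (-16)-3 = -19 → [1, -7, -16, -19, 0, 0, 1, 9]
i=4: ys[4] = (-19)-0 = -19 → [1, -7, -16, -19, -19, 0, 1, 9]
i=5: ys[5] = (-19)-0 = -19 → [1, -7, -16, -19, -19, -19, 1, 9]
i=6: ys[6] = (-19)-1 = -20 → [1, -7, -16, -19, -19, -19, -20, 9]
i=7: ys[7] = (-20)-9 = -29 → [1, -7, -16, -19, -19, -19, -20, -29]
sum = -128

-128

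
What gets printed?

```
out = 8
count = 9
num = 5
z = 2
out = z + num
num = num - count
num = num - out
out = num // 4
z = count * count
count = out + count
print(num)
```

-11

out = 2+5 = 7
num = 5-9 = -4
num = (-4)-7 = -11
out = (-11)//4 = -3
z = 9*9 = 81
count = (-3)+9 = 6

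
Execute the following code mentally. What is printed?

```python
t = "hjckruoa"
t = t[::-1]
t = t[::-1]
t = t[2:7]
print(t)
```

ckruo

reverse → 'aourkcjh'
reverse → 'hjckruoa'
slice [2:7] → 'ckruo'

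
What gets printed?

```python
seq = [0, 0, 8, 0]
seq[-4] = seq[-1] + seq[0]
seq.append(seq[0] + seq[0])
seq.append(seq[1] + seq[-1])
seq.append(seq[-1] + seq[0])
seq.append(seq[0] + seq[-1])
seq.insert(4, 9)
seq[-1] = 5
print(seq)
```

seq[-4] = seq[-1]+seq[0] = 0+0 = 0 → [0, 0, 8, 0]
append seq[0]+seq[0] = 0+0 = 0 → [0, 0, 8, 0, 0]
append seq[1]+seq[-1] = 0+0 = 0 → [0, 0, 8, 0, 0, 0]
append seq[-1]+seq[0] = 0+0 = 0 → [0, 0, 8, 0, 0, 0, 0]
append seq[0]+seq[-1] = 0+0 = 0 → [0, 0, 8, 0, 0, 0, 0, 0]
insert 9 at 4 → [0, 0, 8, 0, 9, 0, 0, 0, 0]
seq[-1] = 5 → [0, 0, 8, 0, 9, 0, 0, 0, 5]

[0, 0, 8, 0, 9, 0, 0, 0, 5]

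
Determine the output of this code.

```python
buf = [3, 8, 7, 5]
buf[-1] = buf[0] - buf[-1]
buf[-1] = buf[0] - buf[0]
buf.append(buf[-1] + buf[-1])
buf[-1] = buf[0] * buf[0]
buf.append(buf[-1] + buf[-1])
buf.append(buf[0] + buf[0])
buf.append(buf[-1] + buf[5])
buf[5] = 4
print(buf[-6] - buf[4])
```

buf[-1] = buf[0]-buf[-1] = 3-5 = -2 → [3, 8, 7, -2]
buf[-1] = buf[0]-buf[0] = 3-3 = 0 → [3, 8, 7, 0]
append buf[-1]+buf[-1] = 0+0 = 0 → [3, 8, 7, 0, 0]
buf[-1] = buf[0]*buf[0] = 3*3 = 9 → [3, 8, 7, 0, 9]
append buf[-1]+buf[-1] = 9+9 = 18 → [3, 8, 7, 0, 9, 18]
append buf[0]+buf[0] = 3+3 = 6 → [3, 8, 7, 0, 9, 18, 6]
append buf[-1]+buf[5] = 6+18 = 24 → [3, 8, 7, 0, 9, 18, 6, 24]
buf[5] = 4 → [3, 8, 7, 0, 9, 4, 6, 24]
buf[-6]-buf[4] = 7-9 = -2

-2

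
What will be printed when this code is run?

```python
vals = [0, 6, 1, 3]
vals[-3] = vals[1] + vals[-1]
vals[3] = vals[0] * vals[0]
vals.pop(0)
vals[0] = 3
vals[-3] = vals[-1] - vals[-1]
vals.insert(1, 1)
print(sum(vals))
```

2

vals[-3] = vals[1]+vals[-1] = 6+3 = 9 → [0, 9, 1, 3]
vals[3] = vals[0]*vals[0] = 0*0 = 0 → [0, 9, 1, 0]
pop(0) removes 0 → [9, 1, 0]
vals[0] = 3 → [3, 1, 0]
vals[-3] = vals[-1]-vals[-1] = 0-0 = 0 → [0, 1, 0]
insert 1 at 1 → [0, 1, 1, 0]
sum = 2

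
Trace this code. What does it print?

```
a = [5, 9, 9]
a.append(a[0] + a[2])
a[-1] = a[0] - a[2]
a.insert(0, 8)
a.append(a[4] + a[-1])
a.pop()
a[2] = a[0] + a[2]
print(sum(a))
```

append a[0]+a[2] = 5+9 = 14 → [5, 9, 9, 14]
a[-1] = a[0]-a[2] = 5-9 = -4 → [5, 9, 9, -4]
insert 8 at 0 → [8, 5, 9, 9, -4]
append a[4]+a[-1] = (-4)+(-4) = -8 → [8, 5, 9, 9, -4, -8]
pop() removes -8 → [8, 5, 9, 9, -4]
a[2] = a[0]+a[2] = 8+9 = 17 → [8, 5, 17, 9, -4]
sum = 35

35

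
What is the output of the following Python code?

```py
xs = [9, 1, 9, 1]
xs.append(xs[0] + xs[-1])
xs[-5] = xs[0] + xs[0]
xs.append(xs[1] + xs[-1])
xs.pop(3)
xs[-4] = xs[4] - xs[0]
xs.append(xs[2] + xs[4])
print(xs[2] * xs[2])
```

append xs[0]+xs[-1] = 9+1 = 10 → [9, 1, 9, 1, 10]
xs[-5] = xs[0]+xs[0] = 9+9 = 18 → [18, 1, 9, 1, 10]
append xs[1]+xs[-1] = 1+10 = 11 → [18, 1, 9, 1, 10, 11]
pop(3) removes 1 → [18, 1, 9, 10, 11]
xs[-4] = xs[4]-xs[0] = 11-18 = -7 → [18, -7, 9, 10, 11]
append xs[2]+xs[4] = 9+11 = 20 → [18, -7, 9, 10, 11, 20]
xs[2]*xs[2] = 9*9 = 81

81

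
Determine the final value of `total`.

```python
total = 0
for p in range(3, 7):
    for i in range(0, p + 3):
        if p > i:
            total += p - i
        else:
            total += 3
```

88

p=3,i=0: 3>0, total = 0+3 = 3
p=3,i=1: 3>1, total = 3+2 = 5
p=3,i=2: 3>2, total = 5+1 = 6
p=3,i=3: not 3>3, total = 6+3 = 9
p=3,i=4: not 3>4, total = 9+3 = 12
p=3,i=5: not 3>5, total = 12+3 = 15
p=4,i=0: 4>0, total = 15+4 = 19
p=4,i=1: 4>1, total = 19+3 = 22
p=4,i=2: 4>2, total = 22+2 = 24
p=4,i=3: 4>3, total = 24+1 = 25
p=4,i=4: not 4>4, total = 25+3 = 28
p=4,i=5: not 4>5, total = 28+3 = 31
p=4,i=6: not 4>6, total = 31+3 = 34
p=5,i=0: 5>0, total = 34+5 = 39
p=5,i=1: 5>1, total = 39+4 = 43
p=5,i=2: 5>2, total = 43+3 = 46
p=5,i=3: 5>3, total = 46+2 = 48
p=5,i=4: 5>4, total = 48+1 = 49
p=5,i=5: not 5>5, total = 49+3 = 52
p=5,i=6: not 5>6, total = 52+3 = 55
p=5,i=7: not 5>7, total = 55+3 = 58
p=6,i=0: 6>0, total = 58+6 = 64
p=6,i=1: 6>1, total = 64+5 = 69
p=6,i=2: 6>2, total = 69+4 = 73
p=6,i=3: 6>3, total = 73+3 = 76
p=6,i=4: 6>4, total = 76+2 = 78
p=6,i=5: 6>5, total = 78+1 = 79
p=6,i=6: not 6>6, total = 79+3 = 82
p=6,i=7: not 6>7, total = 82+3 = 85
p=6,i=8: not 6>8, total = 85+3 = 88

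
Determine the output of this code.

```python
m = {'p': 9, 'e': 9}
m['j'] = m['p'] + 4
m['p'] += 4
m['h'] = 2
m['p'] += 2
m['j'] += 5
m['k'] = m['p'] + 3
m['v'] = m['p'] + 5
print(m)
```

{'p': 15, 'e': 9, 'j': 18, 'h': 2, 'k': 18, 'v': 20}

m['j'] = m['p']+4 = 13 → {'p': 9, 'e': 9, 'j': 13}
m['p'] = 9+4 = 13 → {'p': 13, 'e': 9, 'j': 13}
m['h'] = 2 → {'p': 13, 'e': 9, 'j': 13, 'h': 2}
m['p'] = 13+2 = 15 → {'p': 15, 'e': 9, 'j': 13, 'h': 2}
m['j'] = 13+5 = 18 → {'p': 15, 'e': 9, 'j': 18, 'h': 2}
m['k'] = m['p']+3 = 18 → {'p': 15, 'e': 9, 'j': 18, 'h': 2, 'k': 18}
m['v'] = m['p']+5 = 20 → {'p': 15, 'e': 9, 'j': 18, 'h': 2, 'k': 18, 'v': 20}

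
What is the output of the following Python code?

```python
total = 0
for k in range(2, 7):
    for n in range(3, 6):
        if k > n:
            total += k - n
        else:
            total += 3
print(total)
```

k=2,n=3: not 2>3, total = 0+3 = 3
k=2,n=4: not 2>4, total = 3+3 = 6
k=2,n=5: not 2>5, total = 6+3 = 9
k=3,n=3: not 3>3, total = 9+3 = 12
k=3,n=4: not 3>4, total = 12+3 = 15
k=3,n=5: not 3>5, total = 15+3 = 18
k=4,n=3: 4>3, total = 18+1 = 19
k=4,n=4: not 4>4, total = 19+3 = 22
k=4,n=5: not 4>5, total = 22+3 = 25
k=5,n=3: 5>3, total = 25+2 = 27
k=5,n=4: 5>4, total = 27+1 = 28
k=5,n=5: not 5>5, total = 28+3 = 31
k=6,n=3: 6>3, total = 31+3 = 34
k=6,n=4: 6>4, total = 34+2 = 36
k=6,n=5: 6>5, total = 36+1 = 37

37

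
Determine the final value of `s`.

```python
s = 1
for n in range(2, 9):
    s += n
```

36

n=2: s = 1+2 = 3
n=3: s = 3+3 = 6
n=4: s = 6+4 = 10
n=5: s = 10+5 = 15
n=6: s = 15+6 = 21
n=7: s = 21+7 = 28
n=8: s = 28+8 = 36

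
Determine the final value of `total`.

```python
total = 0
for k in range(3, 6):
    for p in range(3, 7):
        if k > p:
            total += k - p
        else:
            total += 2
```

k=3,p=3: not 3>3, total = 0+2 = 2
k=3,p=4: not 3>4, total = 2+2 = 4
k=3,p=5: not 3>5, total = 4+2 = 6
k=3,p=6: not 3>6, total = 6+2 = 8
k=4,p=3: 4>3, total = 8+1 = 9
k=4,p=4: not 4>4, total = 9+2 = 11
k=4,p=5: not 4>5, total = 11+2 = 13
k=4,p=6: not 4>6, total = 13+2 = 15
k=5,p=3: 5>3, total = 15+2 = 17
k=5,p=4: 5>4, total = 17+1 = 18
k=5,p=5: not 5>5, total = 18+2 = 20
k=5,p=6: not 5>6, total = 20+2 = 22

22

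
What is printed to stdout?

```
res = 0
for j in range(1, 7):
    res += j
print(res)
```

j=1: res = 0+1 = 1
j=2: res = 1+2 = 3
j=3: res = 3+3 = 6
j=4: res = 6+4 = 10
j=5: res = 10+5 = 15
j=6: res = 15+6 = 21

21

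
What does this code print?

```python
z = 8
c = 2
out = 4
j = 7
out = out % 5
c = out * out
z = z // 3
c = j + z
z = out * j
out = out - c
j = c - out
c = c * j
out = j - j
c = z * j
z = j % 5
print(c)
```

out = 4%5 = 4
c = 4*4 = 16
z = 8//3 = 2
c = 7+2 = 9
z = 4*7 = 28
out = 4-9 = -5
j = 9-(-5) = 14
c = 9*14 = 126
out = 14-14 = 0
c = 28*14 = 392
z = 14%5 = 4

392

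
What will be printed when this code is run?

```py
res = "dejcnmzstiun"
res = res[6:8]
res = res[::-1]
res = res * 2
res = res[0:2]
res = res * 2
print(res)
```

szsz

slice [6:8] → 'zs'
reverse → 'sz'
repeat ×2 → 'szsz'
slice [0:2] → 'sz'
repeat ×2 → 'szsz'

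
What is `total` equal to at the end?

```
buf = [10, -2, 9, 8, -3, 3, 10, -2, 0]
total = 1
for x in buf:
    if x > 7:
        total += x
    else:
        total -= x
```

42

x=10: >7, total = 1+10 = 11
x=-2: not >7, total = 11-(-2) = 13
x=9: >7, total = 13+9 = 22
x=8: >7, total = 22+8 = 30
x=-3: not >7, total = 30-(-3) = 33
x=3: not >7, total = 33-3 = 30
x=10: >7, total = 30+10 = 40
x=-2: not >7, total = 40-(-2) = 42
x=0: not >7, total = 42-0 = 42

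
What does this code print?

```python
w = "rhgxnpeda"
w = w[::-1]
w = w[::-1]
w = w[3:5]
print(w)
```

xn

reverse → 'adepnxghr'
reverse → 'rhgxnpeda'
slice [3:5] → 'xn'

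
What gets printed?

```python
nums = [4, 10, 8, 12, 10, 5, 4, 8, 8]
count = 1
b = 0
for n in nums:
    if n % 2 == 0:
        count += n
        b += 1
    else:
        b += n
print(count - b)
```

52

n=4: even, count = 1+4 = 5; b=1
n=10: even, count = 5+10 = 15; b=2
n=8: even, count = 15+8 = 23; b=3
n=12: even, count = 23+12 = 35; b=4
n=10: even, count = 35+10 = 45; b=5
n=5: not even; b=10
n=4: even, count = 45+4 = 49; b=11
n=8: even, count = 49+8 = 57; b=12
n=8: even, count = 57+8 = 65; b=13
count-b = 65-13 = 52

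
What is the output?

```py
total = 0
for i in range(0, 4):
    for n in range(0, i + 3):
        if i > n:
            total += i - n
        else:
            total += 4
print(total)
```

i=0,n=0: not 0>0, total = 0+4 = 4
i=0,n=1: not 0>1, total = 4+4 = 8
i=0,n=2: not 0>2, total = 8+4 = 12
i=1,n=0: 1>0, total = 12+1 = 13
i=1,n=1: not 1>1, total = 13+4 = 17
i=1,n=2: not 1>2, total = 17+4 = 21
i=1,n=3: not 1>3, total = 21+4 = 25
i=2,n=0: 2>0, total = 25+2 = 27
i=2,n=1: 2>1, total = 27+1 = 28
i=2,n=2: not 2>2, total = 28+4 = 32
i=2,n=3: not 2>3, total = 32+4 = 36
i=2,n=4: not 2>4, total = 36+4 = 40
i=3,n=0: 3>0, total = 40+3 = 43
i=3,n=1: 3>1, total = 43+2 = 45
i=3,n=2: 3>2, total = 45+1 = 46
i=3,n=3: not 3>3, total = 46+4 = 50
i=3,n=4: not 3>4, total = 50+4 = 54
i=3,n=5: not 3>5, total = 54+4 = 58

58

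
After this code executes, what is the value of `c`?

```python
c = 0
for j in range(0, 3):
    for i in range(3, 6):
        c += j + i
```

j=0,i=3: c = 0+3 = 3
j=0,i=4: c = 3+4 = 7
j=0,i=5: c = 7+5 = 12
j=1,i=3: c = 12+4 = 16
j=1,i=4: c = 16+5 = 21
j=1,i=5: c = 21+6 = 27
j=2,i=3: c = 27+5 = 32
j=2,i=4: c = 32+6 = 38
j=2,i=5: c = 38+7 = 45

45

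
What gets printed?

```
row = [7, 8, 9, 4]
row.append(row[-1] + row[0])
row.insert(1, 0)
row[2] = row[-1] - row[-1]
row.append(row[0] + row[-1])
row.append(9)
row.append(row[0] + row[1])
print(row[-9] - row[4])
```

3

append row[-1]+row[0] = 4+7 = 11 → [7, 8, 9, 4, 11]
insert 0 at 1 → [7, 0, 8, 9, 4, 11]
row[2] = row[-1]-row[-1] = 11-11 = 0 → [7, 0, 0, 9, 4, 11]
append row[0]+row[-1] = 7+11 = 18 → [7, 0, 0, 9, 4, 11, 18]
append 9 → [7, 0, 0, 9, 4, 11, 18, 9]
append row[0]+row[1] = 7+0 = 7 → [7, 0, 0, 9, 4, 11, 18, 9, 7]
row[-9]-row[4] = 7-4 = 3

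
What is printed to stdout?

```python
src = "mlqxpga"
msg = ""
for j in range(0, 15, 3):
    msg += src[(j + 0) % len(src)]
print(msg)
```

mxaqg

j=0: add src[0]='m' → 'm'
j=3: add src[3]='x' → 'mx'
j=6: add src[6]='a' → 'mxa'
j=9: add src[2]='q' → 'mxaq'
j=12: add src[5]='g' → 'mxaqg'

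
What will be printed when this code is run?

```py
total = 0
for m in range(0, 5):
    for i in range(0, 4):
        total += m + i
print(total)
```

70

m=0,i=0: total = 0+0 = 0
m=0,i=1: total = 0+1 = 1
m=0,i=2: total = 1+2 = 3
m=0,i=3: total = 3+3 = 6
m=1,i=0: total = 6+1 = 7
m=1,i=1: total = 7+2 = 9
m=1,i=2: total = 9+3 = 12
m=1,i=3: total = 12+4 = 16
m=2,i=0: total = 16+2 = 18
m=2,i=1: total = 18+3 = 21
m=2,i=2: total = 21+4 = 25
m=2,i=3: total = 25+5 = 30
m=3,i=0: total = 30+3 = 33
m=3,i=1: total = 33+4 = 37
m=3,i=2: total = 37+5 = 42
m=3,i=3: total = 42+6 = 48
m=4,i=0: total = 48+4 = 52
m=4,i=1: total = 52+5 = 57
m=4,i=2: total = 57+6 = 63
m=4,i=3: total = 63+7 = 70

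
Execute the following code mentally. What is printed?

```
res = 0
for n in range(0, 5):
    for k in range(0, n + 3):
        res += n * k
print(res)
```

n=0,k=0: res = 0+0 = 0
n=0,k=1: res = 0+0 = 0
n=0,k=2: res = 0+0 = 0
n=1,k=0: res = 0+0 = 0
n=1,k=1: res = 0+1 = 1
n=1,k=2: res = 1+2 = 3
n=1,k=3: res = 3+3 = 6
n=2,k=0: res = 6+0 = 6
n=2,k=1: res = 6+2 = 8
n=2,k=2: res = 8+4 = 12
n=2,k=3: res = 12+6 = 18
n=2,k=4: res = 18+8 = 26
n=3,k=0: res = 26+0 = 26
n=3,k=1: res = 26+3 = 29
n=3,k=2: res = 29+6 = 35
n=3,k=3: res = 35+9 = 44
n=3,k=4: res = 44+12 = 56
n=3,k=5: res = 56+15 = 71
n=4,k=0: res = 71+0 = 71
n=4,k=1: res = 71+4 = 75
n=4,k=2: res = 75+8 = 83
n=4,k=3: res = 83+12 = 95
n=4,k=4: res = 95+16 = 111
n=4,k=5: res = 111+20 = 131
n=4,k=6: res = 131+24 = 155

155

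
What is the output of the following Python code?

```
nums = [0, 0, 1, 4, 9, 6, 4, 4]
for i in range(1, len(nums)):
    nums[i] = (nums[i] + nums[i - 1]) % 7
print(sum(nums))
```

15

i=1: nums[1] = (0+0)%7 = 0 → [0, 0, 1, 4, 9, 6, 4, 4]
i=2: nums[2] = (1+0)%7 = 1 → [0, 0, 1, 4, 9, 6, 4, 4]
i=3: nums[3] = (4+1)%7 = 5 → [0, 0, 1, 5, 9, 6, 4, 4]
i=4: nums[4] = (9+5)%7 = 0 → [0, 0, 1, 5, 0, 6, 4, 4]
i=5: nums[5] = (6+0)%7 = 6 → [0, 0, 1, 5, 0, 6, 4, 4]
i=6: nums[6] = (4+6)%7 = 3 → [0, 0, 1, 5, 0, 6, 3, 4]
i=7: nums[7] = (4+3)%7 = 0 → [0, 0, 1, 5, 0, 6, 3, 0]
sum = 15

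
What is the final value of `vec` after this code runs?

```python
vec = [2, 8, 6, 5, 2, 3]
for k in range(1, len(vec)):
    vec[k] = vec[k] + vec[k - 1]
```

k=1: vec[1] = 8+2 = 10 → [2, 10, 6, 5, 2, 3]
k=2: vec[2] = 6+10 = 16 → [2, 10, 16, 5, 2, 3]
k=3: vec[3] = 5+16 = 21 → [2, 10, 16, 21, 2, 3]
k=4: vec[4] = 2+21 = 23 → [2, 10, 16, 21, 23, 3]
k=5: vec[5] = 3+23 = 26 → [2, 10, 16, 21, 23, 26]

[2, 10, 16, 21, 23, 26]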